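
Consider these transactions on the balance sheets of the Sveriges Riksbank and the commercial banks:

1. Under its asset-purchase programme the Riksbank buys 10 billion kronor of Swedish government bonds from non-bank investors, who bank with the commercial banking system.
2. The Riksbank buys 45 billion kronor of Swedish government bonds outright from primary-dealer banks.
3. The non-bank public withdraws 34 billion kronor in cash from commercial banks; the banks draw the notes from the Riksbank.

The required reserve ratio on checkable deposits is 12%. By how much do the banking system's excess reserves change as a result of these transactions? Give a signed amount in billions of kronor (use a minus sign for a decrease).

Asset purchase (from non-banks) 10 billion kronor: reserves +10B, deposits +10B.
OMO purchase (from banks) 45 billion kronor: reserves +45B, deposits 0.
Currency withdrawal 34 billion kronor: reserves −34B, deposits −34B.
Totals: Δreserves = +21B, Δdeposits = −24B.
Δrequired reserves = 12% × −24B = −2.88B.
Δexcess reserves = Δreserves − Δrequired = +21B − (−2.88B) = +23.88 billion.

+23.88 billion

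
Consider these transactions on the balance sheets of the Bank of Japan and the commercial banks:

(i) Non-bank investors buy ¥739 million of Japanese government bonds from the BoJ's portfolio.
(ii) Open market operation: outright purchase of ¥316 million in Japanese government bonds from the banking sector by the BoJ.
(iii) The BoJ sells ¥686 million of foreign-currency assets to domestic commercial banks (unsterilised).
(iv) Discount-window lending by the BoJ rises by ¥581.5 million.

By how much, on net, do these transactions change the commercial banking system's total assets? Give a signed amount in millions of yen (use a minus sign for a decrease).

BoJ balance sheet:
  Assets:      Securities −¥423M, Loans to banks +¥581.5M, Foreign assets −¥686M
  Liabilities: Bank reserves −¥527.5M
Commercial banking system:
  Assets:      Reserves at CB −¥527.5M, Securities −¥316M, Foreign assets +¥686M
  Liabilities: Checkable deposits −¥739M, Borrowings from CB +¥581.5M
Change in total bank assets = -¥157.5 million.

-¥157.5 million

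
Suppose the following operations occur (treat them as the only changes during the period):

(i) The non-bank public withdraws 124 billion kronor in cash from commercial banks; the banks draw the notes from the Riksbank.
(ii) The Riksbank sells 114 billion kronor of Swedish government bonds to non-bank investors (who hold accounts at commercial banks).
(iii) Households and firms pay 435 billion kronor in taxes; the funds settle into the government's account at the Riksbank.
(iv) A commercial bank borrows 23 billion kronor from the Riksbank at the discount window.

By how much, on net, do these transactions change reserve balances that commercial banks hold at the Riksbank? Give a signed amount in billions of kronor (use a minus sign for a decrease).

Currency withdrawal 124 billion kronor: banks swap reserves for currency → −124B.
Asset sale (to non-banks) 114 billion kronor: the non-bank buyers' banks settle from reserves → −114B.
Government account inflow 435 billion kronor: funds move from bank reserves into the government account → −435B.
Discount-window loan 23 billion kronor: the loan is credited to the bank's reserve account → +23B.
Net: −124 − 114 − 435 + 23 = -650 billion.

-650 billion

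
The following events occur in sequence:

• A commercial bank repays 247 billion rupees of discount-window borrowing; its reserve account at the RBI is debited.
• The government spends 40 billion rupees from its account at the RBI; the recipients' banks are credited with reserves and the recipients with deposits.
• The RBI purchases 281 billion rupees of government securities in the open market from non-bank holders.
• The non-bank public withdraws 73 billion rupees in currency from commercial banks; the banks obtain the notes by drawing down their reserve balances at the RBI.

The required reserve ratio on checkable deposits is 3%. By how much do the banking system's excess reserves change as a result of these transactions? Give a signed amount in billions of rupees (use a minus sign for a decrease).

-6.44 billion

Discount-window repayment 247 billion rupees: reserves −247B, deposits 0.
Government spending 40 billion rupees: reserves +40B, deposits +40B.
Asset purchase (from non-banks) 281 billion rupees: reserves +281B, deposits +281B.
Currency withdrawal 73 billion rupees: reserves −73B, deposits −73B.
Totals: Δreserves = +1B, Δdeposits = +248B.
Δrequired reserves = 3% × +248B = +7.44B.
Δexcess reserves = Δreserves − Δrequired = +1B − (+7.44B) = -6.44 billion.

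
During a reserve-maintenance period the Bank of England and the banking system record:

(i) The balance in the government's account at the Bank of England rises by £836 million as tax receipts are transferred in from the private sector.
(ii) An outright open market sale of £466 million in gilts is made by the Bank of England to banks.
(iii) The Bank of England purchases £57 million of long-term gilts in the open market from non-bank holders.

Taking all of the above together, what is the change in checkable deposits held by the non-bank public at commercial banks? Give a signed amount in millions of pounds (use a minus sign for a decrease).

-£779 million

Government account inflow £836 million: non-bank counterparties' bank balances fall → −£836M.
OMO sale (to banks) £466 million: the counterparty is a bank, so public deposits are unchanged → 0.
Asset purchase (from non-banks) £57 million: non-bank counterparties' bank balances rise → +£57M.
Net: −836 + 0 + 57 = -£779 million.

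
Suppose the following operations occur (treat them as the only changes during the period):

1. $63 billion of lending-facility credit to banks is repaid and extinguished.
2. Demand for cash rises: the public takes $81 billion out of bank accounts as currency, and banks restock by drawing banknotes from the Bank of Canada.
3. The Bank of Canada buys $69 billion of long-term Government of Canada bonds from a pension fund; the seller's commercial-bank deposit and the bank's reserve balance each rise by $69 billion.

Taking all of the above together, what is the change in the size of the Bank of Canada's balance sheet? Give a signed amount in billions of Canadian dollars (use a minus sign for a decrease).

+$6 billion

Bank of Canada balance sheet:
  Assets:      Securities +$69B, Loans to banks −$63B
  Liabilities: Bank reserves −$75B, Currency in circulation +$81B
Change in total Bank of Canada assets = +$6 billion.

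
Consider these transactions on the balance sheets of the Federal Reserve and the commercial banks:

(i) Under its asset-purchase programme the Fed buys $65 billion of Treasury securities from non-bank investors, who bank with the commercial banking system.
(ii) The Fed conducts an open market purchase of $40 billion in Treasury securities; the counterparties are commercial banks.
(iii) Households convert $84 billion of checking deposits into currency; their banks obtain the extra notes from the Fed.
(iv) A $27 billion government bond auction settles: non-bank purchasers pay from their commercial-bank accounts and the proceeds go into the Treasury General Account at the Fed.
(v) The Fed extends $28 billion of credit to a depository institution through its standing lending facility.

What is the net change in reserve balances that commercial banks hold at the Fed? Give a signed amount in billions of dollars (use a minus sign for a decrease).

Fed balance sheet:
  Assets:      Securities +$105B, Loans to banks +$28B
  Liabilities: Bank reserves +$22B, Currency in circulation +$84B, Government deposits +$27B
Commercial banking system:
  Assets:      Reserves at CB +$22B, Securities −$40B
  Liabilities: Checkable deposits −$46B, Borrowings from CB +$28B
So the change in reserve balances that commercial banks hold at the Fed is +$22 billion.

+$22 billion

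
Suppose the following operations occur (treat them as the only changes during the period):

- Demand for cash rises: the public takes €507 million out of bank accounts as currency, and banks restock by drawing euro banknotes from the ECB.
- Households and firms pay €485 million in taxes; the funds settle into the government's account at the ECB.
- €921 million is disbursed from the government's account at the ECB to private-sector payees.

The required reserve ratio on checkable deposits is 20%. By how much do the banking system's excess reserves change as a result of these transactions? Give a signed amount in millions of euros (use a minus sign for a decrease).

-€56.8 million

Currency withdrawal €507 million: reserves −€507M, deposits −€507M.
Government account inflow €485 million: reserves −€485M, deposits −€485M.
Government spending €921 million: reserves +€921M, deposits +€921M.
Totals: Δreserves = −€71M, Δdeposits = −€71M.
Δrequired reserves = 20% × −€71M = −€14.2M.
Δexcess reserves = Δreserves − Δrequired = −€71M − (−€14.2M) = -€56.8 million.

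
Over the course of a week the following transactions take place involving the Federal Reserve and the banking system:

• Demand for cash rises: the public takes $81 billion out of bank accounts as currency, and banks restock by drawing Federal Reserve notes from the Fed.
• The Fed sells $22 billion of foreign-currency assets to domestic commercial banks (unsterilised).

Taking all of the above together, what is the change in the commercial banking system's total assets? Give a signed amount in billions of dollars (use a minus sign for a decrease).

-$81 billion

Fed balance sheet:
  Assets:      Foreign assets −$22B
  Liabilities: Bank reserves −$103B, Currency in circulation +$81B
Commercial banking system:
  Assets:      Reserves at CB −$103B, Foreign assets +$22B
  Liabilities: Checkable deposits −$81B
Change in total bank assets = -$81 billion.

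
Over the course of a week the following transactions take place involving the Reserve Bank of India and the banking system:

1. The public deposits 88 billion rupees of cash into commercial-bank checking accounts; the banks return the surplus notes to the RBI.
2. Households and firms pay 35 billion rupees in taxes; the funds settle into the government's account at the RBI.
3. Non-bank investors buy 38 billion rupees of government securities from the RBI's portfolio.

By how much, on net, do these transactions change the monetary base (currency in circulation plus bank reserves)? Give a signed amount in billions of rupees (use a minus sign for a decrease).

RBI balance sheet:
  Assets:      Securities −38B
  Liabilities: Bank reserves +15B, Currency in circulation −88B, Government deposits +35B
Monetary base = currency + reserves: −88B + (+15B) = -73 billion.

-73 billion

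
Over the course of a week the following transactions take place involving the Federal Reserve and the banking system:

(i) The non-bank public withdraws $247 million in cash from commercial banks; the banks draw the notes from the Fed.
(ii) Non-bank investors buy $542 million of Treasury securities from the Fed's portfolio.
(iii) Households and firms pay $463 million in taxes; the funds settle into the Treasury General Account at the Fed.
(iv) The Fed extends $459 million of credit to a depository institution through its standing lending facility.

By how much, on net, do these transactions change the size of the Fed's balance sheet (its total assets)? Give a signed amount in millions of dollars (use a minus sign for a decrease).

-$83 million

Fed balance sheet:
  Assets:      Securities −$542M, Loans to banks +$459M
  Liabilities: Bank reserves −$793M, Currency in circulation +$247M, Government deposits +$463M
Commercial banking system:
  Assets:      Reserves at CB −$793M
  Liabilities: Checkable deposits −$1252M, Borrowings from CB +$459M
Change in total Fed assets = -$83 million.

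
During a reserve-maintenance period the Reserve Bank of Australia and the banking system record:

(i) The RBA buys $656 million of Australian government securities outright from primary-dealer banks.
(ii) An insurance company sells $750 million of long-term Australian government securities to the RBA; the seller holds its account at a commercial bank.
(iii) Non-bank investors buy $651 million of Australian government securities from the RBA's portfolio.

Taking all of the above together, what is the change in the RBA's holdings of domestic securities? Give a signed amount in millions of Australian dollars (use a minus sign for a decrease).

OMO purchase (from banks) $656 million: securities added to the RBA's portfolio → +$656M.
Asset purchase (from non-banks) $750 million: securities added to the RBA's portfolio → +$750M.
Asset sale (to non-banks) $651 million: securities removed from the RBA's portfolio → −$651M.
Net: 656 + 750 − 651 = +$755 million.

+$755 million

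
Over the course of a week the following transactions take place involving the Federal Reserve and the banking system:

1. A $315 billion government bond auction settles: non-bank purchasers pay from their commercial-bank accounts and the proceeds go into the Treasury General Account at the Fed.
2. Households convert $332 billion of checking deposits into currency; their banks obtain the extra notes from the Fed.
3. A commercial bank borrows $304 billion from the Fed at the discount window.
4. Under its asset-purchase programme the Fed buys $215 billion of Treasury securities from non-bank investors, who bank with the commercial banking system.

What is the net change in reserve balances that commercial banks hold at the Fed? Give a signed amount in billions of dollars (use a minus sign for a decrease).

Fed balance sheet:
  Assets:      Securities +$215B, Loans to banks +$304B
  Liabilities: Bank reserves −$128B, Currency in circulation +$332B, Government deposits +$315B
Commercial banking system:
  Assets:      Reserves at CB −$128B
  Liabilities: Checkable deposits −$432B, Borrowings from CB +$304B
So the change in reserve balances that commercial banks hold at the Fed is -$128 billion.

-$128 billion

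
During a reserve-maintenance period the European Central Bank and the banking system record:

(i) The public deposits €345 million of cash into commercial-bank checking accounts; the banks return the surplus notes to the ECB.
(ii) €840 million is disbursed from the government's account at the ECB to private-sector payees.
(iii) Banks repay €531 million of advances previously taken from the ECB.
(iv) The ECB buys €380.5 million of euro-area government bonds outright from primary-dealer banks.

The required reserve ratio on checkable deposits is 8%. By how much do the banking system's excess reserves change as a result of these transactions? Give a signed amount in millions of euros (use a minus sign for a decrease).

+€939.7 million

Currency deposit €345 million: reserves +€345M, deposits +€345M.
Government spending €840 million: reserves +€840M, deposits +€840M.
Discount-window repayment €531 million: reserves −€531M, deposits 0.
OMO purchase (from banks) €380.5 million: reserves +€380.5M, deposits 0.
Totals: Δreserves = +€1034.5M, Δdeposits = +€1185M.
Δrequired reserves = 8% × +€1185M = +€94.8M.
Δexcess reserves = Δreserves − Δrequired = +€1034.5M − (+€94.8M) = +€939.7 million.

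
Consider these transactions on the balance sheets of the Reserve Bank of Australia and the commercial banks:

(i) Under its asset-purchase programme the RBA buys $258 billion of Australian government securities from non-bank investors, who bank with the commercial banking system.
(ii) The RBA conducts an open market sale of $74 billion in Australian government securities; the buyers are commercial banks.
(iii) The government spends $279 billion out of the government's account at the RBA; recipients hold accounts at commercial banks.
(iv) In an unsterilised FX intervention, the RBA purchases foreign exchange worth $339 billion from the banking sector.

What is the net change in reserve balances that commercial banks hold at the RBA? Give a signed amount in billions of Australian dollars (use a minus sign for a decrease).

RBA balance sheet:
  Assets:      Securities +$184B, Foreign assets +$339B
  Liabilities: Bank reserves +$802B, Government deposits −$279B
So the change in reserve balances that commercial banks hold at the RBA is +$802 billion.

+$802 billion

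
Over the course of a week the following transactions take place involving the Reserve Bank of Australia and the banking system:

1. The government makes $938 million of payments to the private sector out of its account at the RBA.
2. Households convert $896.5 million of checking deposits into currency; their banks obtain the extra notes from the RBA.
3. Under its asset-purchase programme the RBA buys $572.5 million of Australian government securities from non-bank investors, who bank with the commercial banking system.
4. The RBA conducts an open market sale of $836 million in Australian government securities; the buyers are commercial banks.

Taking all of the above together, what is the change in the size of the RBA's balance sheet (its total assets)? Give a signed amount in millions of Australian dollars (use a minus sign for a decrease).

-$263.5 million

Government spending $938 million: only the composition of liabilities changes → 0.
Currency withdrawal $896.5 million: only the composition of liabilities changes → 0.
Asset purchase (from non-banks) $572.5 million: an RBA asset is acquired → +$572.5M.
OMO sale (to banks) $836 million: an RBA asset is shed → −$836M.
Net: 0 + 0 + 572.5 − 836 = -$263.5 million.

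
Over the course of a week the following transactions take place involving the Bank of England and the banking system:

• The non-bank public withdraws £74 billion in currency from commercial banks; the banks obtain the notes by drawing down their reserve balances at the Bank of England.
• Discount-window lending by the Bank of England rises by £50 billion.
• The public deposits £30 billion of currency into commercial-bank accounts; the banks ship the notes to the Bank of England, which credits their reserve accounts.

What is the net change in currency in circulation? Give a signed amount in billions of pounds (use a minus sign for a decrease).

+£44 billion

Bank of England balance sheet:
  Assets:      Loans to banks +£50B
  Liabilities: Bank reserves +£6B, Currency in circulation +£44B
So the change in currency in circulation is +£44 billion.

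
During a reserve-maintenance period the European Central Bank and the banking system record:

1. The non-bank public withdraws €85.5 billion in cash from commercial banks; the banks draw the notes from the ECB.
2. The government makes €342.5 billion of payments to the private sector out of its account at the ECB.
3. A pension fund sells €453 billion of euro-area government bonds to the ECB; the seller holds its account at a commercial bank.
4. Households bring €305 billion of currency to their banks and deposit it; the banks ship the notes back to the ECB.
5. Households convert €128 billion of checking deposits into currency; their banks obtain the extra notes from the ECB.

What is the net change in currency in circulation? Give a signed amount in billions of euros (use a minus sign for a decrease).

-€91.5 billion

Currency withdrawal €85.5 billion: notes leave the central bank → +€85.5B.
Government spending €342.5 billion: no currency enters or leaves circulation → 0.
Asset purchase (from non-banks) €453 billion: no currency enters or leaves circulation → 0.
Currency deposit €305 billion: notes return to the central bank → −€305B.
Currency withdrawal €128 billion: notes leave the central bank → +€128B.
Net: 85.5 + 0 + 0 − 305 + 128 = -€91.5 billion.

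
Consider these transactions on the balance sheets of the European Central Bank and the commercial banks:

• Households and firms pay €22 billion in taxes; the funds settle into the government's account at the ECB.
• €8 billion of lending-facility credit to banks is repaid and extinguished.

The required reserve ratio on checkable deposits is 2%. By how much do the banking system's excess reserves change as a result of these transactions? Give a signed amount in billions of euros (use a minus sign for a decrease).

-€29.56 billion

Government account inflow €22 billion: reserves −€22B, deposits −€22B.
Discount-window repayment €8 billion: reserves −€8B, deposits 0.
Totals: Δreserves = −€30B, Δdeposits = −€22B.
Δrequired reserves = 2% × −€22B = −€0.44B.
Δexcess reserves = Δreserves − Δrequired = −€30B − (−€0.44B) = -€29.56 billion.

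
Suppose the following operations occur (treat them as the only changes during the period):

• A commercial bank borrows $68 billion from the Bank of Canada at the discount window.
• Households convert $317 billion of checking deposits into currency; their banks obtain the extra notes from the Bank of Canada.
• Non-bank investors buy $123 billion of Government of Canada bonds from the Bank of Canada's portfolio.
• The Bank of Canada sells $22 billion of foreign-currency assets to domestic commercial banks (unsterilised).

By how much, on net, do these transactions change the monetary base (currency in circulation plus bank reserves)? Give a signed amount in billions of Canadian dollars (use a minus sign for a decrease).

Discount-window loan $68 billion: Bank of Canada balance sheet expands → +$68B.
Currency withdrawal $317 billion: just a shift between currency and reserves — both are base money → 0.
Asset sale (to non-banks) $123 billion: Bank of Canada balance sheet contracts → −$123B.
FX sale $22 billion: Bank of Canada balance sheet contracts → −$22B.
Net: 68 + 0 − 123 − 22 = -$77 billion.

-$77 billion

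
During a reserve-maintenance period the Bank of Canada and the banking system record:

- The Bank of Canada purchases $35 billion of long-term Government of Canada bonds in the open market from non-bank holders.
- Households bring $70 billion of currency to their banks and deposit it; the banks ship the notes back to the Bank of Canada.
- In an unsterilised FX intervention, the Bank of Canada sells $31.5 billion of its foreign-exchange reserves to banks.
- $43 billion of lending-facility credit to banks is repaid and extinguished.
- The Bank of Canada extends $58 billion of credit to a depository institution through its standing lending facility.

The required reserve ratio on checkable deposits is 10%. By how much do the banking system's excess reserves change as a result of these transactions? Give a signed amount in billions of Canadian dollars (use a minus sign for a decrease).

Asset purchase (from non-banks) $35 billion: reserves +$35B, deposits +$35B.
Currency deposit $70 billion: reserves +$70B, deposits +$70B.
FX sale $31.5 billion: reserves −$31.5B, deposits 0.
Discount-window repayment $43 billion: reserves −$43B, deposits 0.
Discount-window loan $58 billion: reserves +$58B, deposits 0.
Totals: Δreserves = +$88.5B, Δdeposits = +$105B.
Δrequired reserves = 10% × +$105B = +$10.5B.
Δexcess reserves = Δreserves − Δrequired = +$88.5B − (+$10.5B) = +$78 billion.

+$78 billion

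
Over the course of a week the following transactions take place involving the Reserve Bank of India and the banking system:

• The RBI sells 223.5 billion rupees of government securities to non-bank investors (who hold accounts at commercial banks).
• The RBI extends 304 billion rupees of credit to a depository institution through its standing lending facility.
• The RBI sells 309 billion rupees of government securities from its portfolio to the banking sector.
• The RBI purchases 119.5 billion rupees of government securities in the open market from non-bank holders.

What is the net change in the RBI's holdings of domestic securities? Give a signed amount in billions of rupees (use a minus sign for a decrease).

-413 billion

Asset sale (to non-banks) 223.5 billion rupees: securities removed from the RBI's portfolio → −223.5B.
Discount-window loan 304 billion rupees: the RBI's securities portfolio is untouched → 0.
OMO sale (to banks) 309 billion rupees: securities removed from the RBI's portfolio → −309B.
Asset purchase (from non-banks) 119.5 billion rupees: securities added to the RBI's portfolio → +119.5B.
Net: −223.5 + 0 − 309 + 119.5 = -413 billion.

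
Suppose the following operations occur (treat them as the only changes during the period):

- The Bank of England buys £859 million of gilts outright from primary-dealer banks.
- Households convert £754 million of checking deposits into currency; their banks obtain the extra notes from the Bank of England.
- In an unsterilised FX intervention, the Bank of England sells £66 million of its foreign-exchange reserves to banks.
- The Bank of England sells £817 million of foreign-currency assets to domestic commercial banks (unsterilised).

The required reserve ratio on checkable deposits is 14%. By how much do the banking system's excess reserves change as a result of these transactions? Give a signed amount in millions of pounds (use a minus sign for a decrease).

-£672.44 million

OMO purchase (from banks) £859 million: reserves +£859M, deposits 0.
Currency withdrawal £754 million: reserves −£754M, deposits −£754M.
FX sale £66 million: reserves −£66M, deposits 0.
FX sale £817 million: reserves −£817M, deposits 0.
Totals: Δreserves = −£778M, Δdeposits = −£754M.
Δrequired reserves = 14% × −£754M = −£105.56M.
Δexcess reserves = Δreserves − Δrequired = −£778M − (−£105.56M) = -£672.44 million.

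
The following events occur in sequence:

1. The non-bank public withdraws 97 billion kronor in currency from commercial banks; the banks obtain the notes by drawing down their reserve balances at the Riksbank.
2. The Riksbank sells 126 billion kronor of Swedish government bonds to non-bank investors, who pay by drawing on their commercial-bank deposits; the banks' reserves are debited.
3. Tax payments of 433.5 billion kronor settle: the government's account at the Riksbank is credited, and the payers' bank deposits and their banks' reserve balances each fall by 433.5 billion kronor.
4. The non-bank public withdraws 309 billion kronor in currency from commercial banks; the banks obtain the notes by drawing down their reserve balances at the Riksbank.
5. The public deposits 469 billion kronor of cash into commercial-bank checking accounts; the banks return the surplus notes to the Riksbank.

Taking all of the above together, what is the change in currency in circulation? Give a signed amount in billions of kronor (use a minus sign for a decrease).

-63 billion

Currency withdrawal 97 billion kronor: notes leave the central bank → +97B.
Asset sale (to non-banks) 126 billion kronor: no currency enters or leaves circulation → 0.
Government account inflow 433.5 billion kronor: no currency enters or leaves circulation → 0.
Currency withdrawal 309 billion kronor: notes leave the central bank → +309B.
Currency deposit 469 billion kronor: notes return to the central bank → −469B.
Net: 97 + 0 + 0 + 309 − 469 = -63 billion.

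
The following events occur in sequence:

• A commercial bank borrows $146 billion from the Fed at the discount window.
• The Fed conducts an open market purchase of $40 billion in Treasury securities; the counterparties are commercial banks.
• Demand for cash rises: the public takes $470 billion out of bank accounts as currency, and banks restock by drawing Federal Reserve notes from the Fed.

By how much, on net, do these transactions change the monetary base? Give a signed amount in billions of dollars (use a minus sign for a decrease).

+$186 billion

Discount-window loan $146 billion: Fed balance sheet expands → +$146B.
OMO purchase (from banks) $40 billion: Fed balance sheet expands → +$40B.
Currency withdrawal $470 billion: just a shift between currency and reserves — both are base money → 0.
Net: 146 + 40 + 0 = +$186 billion.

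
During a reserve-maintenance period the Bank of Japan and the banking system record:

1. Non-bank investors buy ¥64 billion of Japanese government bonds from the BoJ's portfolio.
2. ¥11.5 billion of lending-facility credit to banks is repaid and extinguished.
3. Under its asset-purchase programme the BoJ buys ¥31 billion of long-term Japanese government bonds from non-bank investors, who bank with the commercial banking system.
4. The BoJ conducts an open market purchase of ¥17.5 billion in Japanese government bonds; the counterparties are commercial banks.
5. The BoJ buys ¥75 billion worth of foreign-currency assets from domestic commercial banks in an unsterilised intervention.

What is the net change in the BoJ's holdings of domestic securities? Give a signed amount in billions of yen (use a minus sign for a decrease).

Asset sale (to non-banks) ¥64 billion: securities removed from the BoJ's portfolio → −¥64B.
Discount-window repayment ¥11.5 billion: the BoJ's securities portfolio is untouched → 0.
Asset purchase (from non-banks) ¥31 billion: securities added to the BoJ's portfolio → +¥31B.
OMO purchase (from banks) ¥17.5 billion: securities added to the BoJ's portfolio → +¥17.5B.
FX purchase ¥75 billion: the BoJ's securities portfolio is untouched → 0.
Net: −64 + 0 + 31 + 17.5 + 0 = -¥15.5 billion.

-¥15.5 billion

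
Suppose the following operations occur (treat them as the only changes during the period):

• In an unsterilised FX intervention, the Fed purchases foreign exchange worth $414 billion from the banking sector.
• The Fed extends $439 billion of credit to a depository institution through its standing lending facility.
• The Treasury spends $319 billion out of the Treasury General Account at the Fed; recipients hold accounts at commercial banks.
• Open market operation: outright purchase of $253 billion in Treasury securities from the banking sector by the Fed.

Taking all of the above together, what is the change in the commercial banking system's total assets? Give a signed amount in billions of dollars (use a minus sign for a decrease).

+$758 billion

FX purchase $414 billion: just an asset swap on bank balance sheets → 0.
Discount-window loan $439 billion: bank balance sheets expand → +$439B.
Government spending $319 billion: bank balance sheets expand → +$319B.
OMO purchase (from banks) $253 billion: just an asset swap on bank balance sheets → 0.
Net: 0 + 439 + 319 + 0 = +$758 billion.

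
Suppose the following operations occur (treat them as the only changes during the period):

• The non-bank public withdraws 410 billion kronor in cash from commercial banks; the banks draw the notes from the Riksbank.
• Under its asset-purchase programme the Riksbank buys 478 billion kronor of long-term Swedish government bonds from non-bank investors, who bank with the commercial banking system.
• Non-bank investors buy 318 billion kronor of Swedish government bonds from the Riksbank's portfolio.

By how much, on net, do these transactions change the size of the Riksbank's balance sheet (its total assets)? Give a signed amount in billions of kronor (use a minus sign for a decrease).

Riksbank balance sheet:
  Assets:      Securities +160B
  Liabilities: Bank reserves −250B, Currency in circulation +410B
Commercial banking system:
  Assets:      Reserves at CB −250B
  Liabilities: Checkable deposits −250B
Change in total Riksbank assets = +160 billion.

+160 billion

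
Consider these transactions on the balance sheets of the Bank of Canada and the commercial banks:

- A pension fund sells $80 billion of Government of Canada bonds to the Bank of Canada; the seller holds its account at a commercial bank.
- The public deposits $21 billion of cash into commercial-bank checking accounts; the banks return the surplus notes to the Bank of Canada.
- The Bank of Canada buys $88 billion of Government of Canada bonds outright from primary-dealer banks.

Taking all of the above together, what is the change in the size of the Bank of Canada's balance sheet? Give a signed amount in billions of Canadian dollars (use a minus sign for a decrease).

Asset purchase (from non-banks) $80 billion: a Bank of Canada asset is acquired → +$80B.
Currency deposit $21 billion: only the composition of liabilities changes → 0.
OMO purchase (from banks) $88 billion: a Bank of Canada asset is acquired → +$88B.
Net: 80 + 0 + 88 = +$168 billion.

+$168 billion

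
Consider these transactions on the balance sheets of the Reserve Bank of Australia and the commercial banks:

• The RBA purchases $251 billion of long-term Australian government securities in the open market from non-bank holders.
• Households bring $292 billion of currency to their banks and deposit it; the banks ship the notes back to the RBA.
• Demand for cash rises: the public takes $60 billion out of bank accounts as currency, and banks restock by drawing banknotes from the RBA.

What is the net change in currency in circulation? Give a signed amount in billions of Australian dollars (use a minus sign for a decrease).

-$232 billion

RBA balance sheet:
  Assets:      Securities +$251B
  Liabilities: Bank reserves +$483B, Currency in circulation −$232B
So the change in currency in circulation is -$232 billion.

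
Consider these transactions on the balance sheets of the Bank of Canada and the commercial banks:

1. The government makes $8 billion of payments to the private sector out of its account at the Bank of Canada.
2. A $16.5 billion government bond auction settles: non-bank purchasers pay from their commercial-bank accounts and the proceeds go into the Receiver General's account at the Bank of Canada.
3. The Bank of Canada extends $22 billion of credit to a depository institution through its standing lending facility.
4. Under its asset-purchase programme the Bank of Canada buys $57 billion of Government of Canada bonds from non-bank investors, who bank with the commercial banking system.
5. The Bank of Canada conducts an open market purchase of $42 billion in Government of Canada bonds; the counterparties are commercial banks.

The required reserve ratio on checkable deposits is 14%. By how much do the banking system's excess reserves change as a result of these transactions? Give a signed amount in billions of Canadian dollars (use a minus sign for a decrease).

+$105.71 billion

Government spending $8 billion: reserves +$8B, deposits +$8B.
Government account inflow $16.5 billion: reserves −$16.5B, deposits −$16.5B.
Discount-window loan $22 billion: reserves +$22B, deposits 0.
Asset purchase (from non-banks) $57 billion: reserves +$57B, deposits +$57B.
OMO purchase (from banks) $42 billion: reserves +$42B, deposits 0.
Totals: Δreserves = +$112.5B, Δdeposits = +$48.5B.
Δrequired reserves = 14% × +$48.5B = +$6.79B.
Δexcess reserves = Δreserves − Δrequired = +$112.5B − (+$6.79B) = +$105.71 billion.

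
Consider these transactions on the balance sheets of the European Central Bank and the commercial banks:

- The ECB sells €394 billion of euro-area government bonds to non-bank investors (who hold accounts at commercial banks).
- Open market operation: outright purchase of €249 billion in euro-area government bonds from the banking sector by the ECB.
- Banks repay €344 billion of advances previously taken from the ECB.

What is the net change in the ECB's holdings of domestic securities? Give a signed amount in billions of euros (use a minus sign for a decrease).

-€145 billion

ECB balance sheet:
  Assets:      Securities −€145B, Loans to banks −€344B
  Liabilities: Bank reserves −€489B
Commercial banking system:
  Assets:      Reserves at CB −€489B, Securities −€249B
  Liabilities: Checkable deposits −€394B, Borrowings from CB −€344B
So the change in the ECB's holdings of domestic securities is -€145 billion.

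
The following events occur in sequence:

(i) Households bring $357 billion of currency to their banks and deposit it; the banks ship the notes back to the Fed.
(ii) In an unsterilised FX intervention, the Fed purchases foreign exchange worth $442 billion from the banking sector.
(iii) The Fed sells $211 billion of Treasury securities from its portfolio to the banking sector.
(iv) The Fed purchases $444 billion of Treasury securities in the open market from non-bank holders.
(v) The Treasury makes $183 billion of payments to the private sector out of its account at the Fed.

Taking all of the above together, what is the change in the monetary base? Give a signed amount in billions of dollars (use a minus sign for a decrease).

+$858 billion

Currency deposit $357 billion: just a shift between currency and reserves — both are base money → 0.
FX purchase $442 billion: Fed balance sheet expands → +$442B.
OMO sale (to banks) $211 billion: Fed balance sheet contracts → −$211B.
Asset purchase (from non-banks) $444 billion: Fed balance sheet expands → +$444B.
Government spending $183 billion: a non-base liability converts back to reserves → +$183B.
Net: 0 + 442 − 211 + 444 + 183 = +$858 billion.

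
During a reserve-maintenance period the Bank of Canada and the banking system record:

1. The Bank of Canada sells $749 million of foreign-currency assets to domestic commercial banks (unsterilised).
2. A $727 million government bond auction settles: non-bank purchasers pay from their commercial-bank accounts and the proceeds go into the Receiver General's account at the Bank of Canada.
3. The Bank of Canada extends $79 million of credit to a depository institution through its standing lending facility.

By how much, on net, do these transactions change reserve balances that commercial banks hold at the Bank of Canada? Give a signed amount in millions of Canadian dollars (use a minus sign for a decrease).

-$1397 million

FX sale $749 million: the buying banks pay out of their reserve balances → −$749M.
Government account inflow $727 million: funds move from bank reserves into the government account → −$727M.
Discount-window loan $79 million: the loan is credited to the bank's reserve account → +$79M.
Net: −749 − 727 + 79 = -$1397 million.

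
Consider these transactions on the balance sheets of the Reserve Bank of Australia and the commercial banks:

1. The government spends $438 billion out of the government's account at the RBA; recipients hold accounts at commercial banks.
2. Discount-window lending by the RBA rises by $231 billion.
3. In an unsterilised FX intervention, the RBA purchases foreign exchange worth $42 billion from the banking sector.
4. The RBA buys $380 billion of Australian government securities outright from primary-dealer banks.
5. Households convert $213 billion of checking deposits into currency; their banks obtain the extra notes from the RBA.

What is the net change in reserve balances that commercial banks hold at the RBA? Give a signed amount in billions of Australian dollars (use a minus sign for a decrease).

Government spending $438 billion: government payments flow into bank reserve accounts → +$438B.
Discount-window loan $231 billion: the loan is credited to the bank's reserve account → +$231B.
FX purchase $42 billion: the RBA pays by crediting reserve accounts → +$42B.
OMO purchase (from banks) $380 billion: the RBA pays by crediting reserve accounts → +$380B.
Currency withdrawal $213 billion: banks swap reserves for currency → −$213B.
Net: 438 + 231 + 42 + 380 − 213 = +$878 billion.

+$878 billion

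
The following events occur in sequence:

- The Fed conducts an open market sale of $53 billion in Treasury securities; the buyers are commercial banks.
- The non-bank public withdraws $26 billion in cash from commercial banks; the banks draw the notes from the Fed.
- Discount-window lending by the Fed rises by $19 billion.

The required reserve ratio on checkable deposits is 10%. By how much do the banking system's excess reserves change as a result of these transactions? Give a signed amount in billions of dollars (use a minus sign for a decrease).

OMO sale (to banks) $53 billion: reserves −$53B, deposits 0.
Currency withdrawal $26 billion: reserves −$26B, deposits −$26B.
Discount-window loan $19 billion: reserves +$19B, deposits 0.
Totals: Δreserves = −$60B, Δdeposits = −$26B.
Δrequired reserves = 10% × −$26B = −$2.6B.
Δexcess reserves = Δreserves − Δrequired = −$60B − (−$2.6B) = -$57.4 billion.

-$57.4 billion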